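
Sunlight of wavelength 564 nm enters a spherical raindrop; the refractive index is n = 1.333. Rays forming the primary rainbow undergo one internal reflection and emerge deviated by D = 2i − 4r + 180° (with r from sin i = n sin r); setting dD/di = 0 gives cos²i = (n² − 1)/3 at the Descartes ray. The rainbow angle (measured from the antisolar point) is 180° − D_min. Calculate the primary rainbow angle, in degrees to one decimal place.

42.1°

cos²i = (1.77689 − 1)/3 = 0.25896; i = arccos(0.50888) = 59.410°.
sin r = sin 59.410°/1.333 = 0.64579; r = 40.225°.
D_min = 2·59.410° − 4·40.225° + 180° = 137.922°.
Rainbow angle = 180° − D_min = 42.078°.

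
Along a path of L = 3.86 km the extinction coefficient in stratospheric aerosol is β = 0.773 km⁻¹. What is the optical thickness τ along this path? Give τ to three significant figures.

2.98

τ = β·L = 0.773 × 3.86 = 2.9838.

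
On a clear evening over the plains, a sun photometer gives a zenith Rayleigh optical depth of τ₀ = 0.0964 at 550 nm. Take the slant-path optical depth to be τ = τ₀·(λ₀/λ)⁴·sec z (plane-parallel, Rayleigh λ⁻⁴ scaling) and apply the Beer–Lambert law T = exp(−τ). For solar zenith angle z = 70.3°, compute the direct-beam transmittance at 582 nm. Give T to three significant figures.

0.796

sec 70.3° = 2.9665.
τ = 0.0964 × (550/582)⁴ × 2.9665 = 0.0964 × 0.7976 × 2.9665 = 0.2281.
T = exp(−0.2281) = 0.7961.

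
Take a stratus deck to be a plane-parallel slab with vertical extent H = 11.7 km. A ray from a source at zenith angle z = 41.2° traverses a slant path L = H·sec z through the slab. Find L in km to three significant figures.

15.5 km

sec z = 1/cos 41.2° = 1.3291.
L = 11.7 × 1.3291 = 15.550 km.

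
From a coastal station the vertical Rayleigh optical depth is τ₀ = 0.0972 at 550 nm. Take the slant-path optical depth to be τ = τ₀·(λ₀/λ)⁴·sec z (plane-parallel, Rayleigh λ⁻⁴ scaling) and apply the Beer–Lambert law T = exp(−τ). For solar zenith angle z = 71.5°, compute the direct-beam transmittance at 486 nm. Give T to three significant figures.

sec 71.5° = 3.1515.
τ = 0.0972 × (550/486)⁴ × 3.1515 = 0.0972 × 1.6402 × 3.1515 = 0.5025.
T = exp(−0.5025) = 0.6050.

0.605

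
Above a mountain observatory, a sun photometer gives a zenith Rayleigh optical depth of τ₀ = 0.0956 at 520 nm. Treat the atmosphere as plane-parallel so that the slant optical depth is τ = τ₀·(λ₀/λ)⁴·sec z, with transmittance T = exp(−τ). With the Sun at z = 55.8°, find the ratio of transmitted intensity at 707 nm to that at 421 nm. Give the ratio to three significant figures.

Airmass: sec 55.8° = 1.7791.
τ(707 nm) = 0.0956 × (520/707)⁴ × 1.7791 = 0.0956 × 0.2926 × 1.7791 = 0.0498.
τ(421 nm) = 0.0956 × (520/421)⁴ × 1.7791 = 0.0956 × 2.3275 × 1.7791 = 0.3959.
T(707)/T(421) = exp(τ_B − τ_A) = exp(0.3461) = 1.4135.

1.41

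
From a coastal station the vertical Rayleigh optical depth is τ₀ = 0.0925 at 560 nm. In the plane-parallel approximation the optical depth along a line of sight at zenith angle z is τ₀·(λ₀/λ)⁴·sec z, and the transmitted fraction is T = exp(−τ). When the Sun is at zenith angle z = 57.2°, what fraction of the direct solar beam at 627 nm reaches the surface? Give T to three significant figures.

sec 57.2° = 1.8460.
τ = 0.0925 × (560/627)⁴ × 1.8460 = 0.0925 × 0.6363 × 1.8460 = 0.1087.
T = exp(−0.1087) = 0.8970.

0.897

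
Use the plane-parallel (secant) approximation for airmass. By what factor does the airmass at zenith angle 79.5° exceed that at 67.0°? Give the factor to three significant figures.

2.14

X(79.5°)/X(67.0°) = sec 79.5° / sec 67.0° = cos 67.0° / cos 79.5° = 0.3907/0.1822 = 2.1441.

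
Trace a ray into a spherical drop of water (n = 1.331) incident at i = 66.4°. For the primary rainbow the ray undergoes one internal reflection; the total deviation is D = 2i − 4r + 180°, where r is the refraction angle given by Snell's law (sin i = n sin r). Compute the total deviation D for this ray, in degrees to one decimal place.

138.8°

sin r = sin 66.4° / 1.331 = 0.9164/1.331 = 0.6885; r = 43.51°.
D = 2·66.4° − 4·43.51° + 180° = 132.80° − 174.04° + 180° = 138.76°.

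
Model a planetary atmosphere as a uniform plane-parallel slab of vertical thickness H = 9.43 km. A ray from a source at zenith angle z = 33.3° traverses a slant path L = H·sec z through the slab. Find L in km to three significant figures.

11.3 km

sec z = 1/cos 33.3° = 1.1964.
L = 9.43 × 1.1964 = 11.283 km.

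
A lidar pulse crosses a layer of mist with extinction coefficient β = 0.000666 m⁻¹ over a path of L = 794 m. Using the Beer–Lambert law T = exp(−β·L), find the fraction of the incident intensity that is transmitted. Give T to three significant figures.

0.589

τ = β·L = 0.000666 × 794 = 0.5288.
T = exp(−0.5288) = 0.5893.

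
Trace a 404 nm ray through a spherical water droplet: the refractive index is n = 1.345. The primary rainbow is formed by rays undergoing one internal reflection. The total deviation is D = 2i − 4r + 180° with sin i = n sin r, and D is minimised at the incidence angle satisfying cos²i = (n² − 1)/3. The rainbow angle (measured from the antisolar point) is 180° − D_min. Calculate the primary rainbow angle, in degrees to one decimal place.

40.4°

cos²i = (1.80902 − 1)/3 = 0.26967; i = arccos(0.51930) = 58.715°.
sin r = sin 58.715°/1.345 = 0.63538; r = 39.448°.
D_min = 2·58.715° − 4·39.448° + 180° = 139.635°.
Rainbow angle = 180° − D_min = 40.365°.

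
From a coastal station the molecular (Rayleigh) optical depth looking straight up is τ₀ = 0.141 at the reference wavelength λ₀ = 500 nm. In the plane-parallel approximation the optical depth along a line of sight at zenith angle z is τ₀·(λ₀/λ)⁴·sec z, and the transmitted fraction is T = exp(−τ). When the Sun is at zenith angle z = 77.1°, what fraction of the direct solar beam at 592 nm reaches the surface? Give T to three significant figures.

0.725

sec 77.1° = 4.4793.
τ = 0.141 × (500/592)⁴ × 4.4793 = 0.141 × 0.5089 × 4.4793 = 0.3214.
T = exp(−0.3214) = 0.7251.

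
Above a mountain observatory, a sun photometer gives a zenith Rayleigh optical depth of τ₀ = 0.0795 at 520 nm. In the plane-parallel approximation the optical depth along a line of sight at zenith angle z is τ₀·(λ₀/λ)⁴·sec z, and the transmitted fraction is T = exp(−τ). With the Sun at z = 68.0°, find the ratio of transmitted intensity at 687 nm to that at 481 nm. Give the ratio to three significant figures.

Airmass: sec 68.0° = 2.6695.
τ(687 nm) = 0.0795 × (520/687)⁴ × 2.6695 = 0.0795 × 0.3282 × 2.6695 = 0.0697.
τ(481 nm) = 0.0795 × (520/481)⁴ × 2.6695 = 0.0795 × 1.3659 × 2.6695 = 0.2899.
T(687)/T(481) = exp(τ_B − τ_A) = exp(0.2202) = 1.2464.

1.25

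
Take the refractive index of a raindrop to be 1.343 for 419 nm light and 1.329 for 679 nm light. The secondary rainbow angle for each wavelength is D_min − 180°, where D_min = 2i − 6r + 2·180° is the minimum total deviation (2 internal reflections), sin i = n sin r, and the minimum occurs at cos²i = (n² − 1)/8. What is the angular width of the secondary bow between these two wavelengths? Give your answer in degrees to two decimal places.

3.64°

At 419 nm (n = 1.343): cos²i = 0.10046 → i = 71.522°, r = 44.928°, D_min = 233.478°, rainbow angle = 53.478°.
At 679 nm (n = 1.329): cos²i = 0.09578 → i = 71.972°, r = 45.685°, D_min = 229.837°, rainbow angle = 49.837°.
Angular width = |53.478° − 49.837°| = 3.641°.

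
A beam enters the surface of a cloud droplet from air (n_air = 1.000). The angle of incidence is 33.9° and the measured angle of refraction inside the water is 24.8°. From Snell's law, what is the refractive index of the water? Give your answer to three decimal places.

n = sin θ_i / sin θ_r = sin 33.9° / sin 24.8° = 0.5577 / 0.4195 = 1.3297.

1.330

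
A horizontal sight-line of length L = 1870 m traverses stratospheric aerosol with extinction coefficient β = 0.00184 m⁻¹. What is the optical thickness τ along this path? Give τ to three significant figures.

τ = β·L = 0.00184 × 1870 = 3.4408.

3.44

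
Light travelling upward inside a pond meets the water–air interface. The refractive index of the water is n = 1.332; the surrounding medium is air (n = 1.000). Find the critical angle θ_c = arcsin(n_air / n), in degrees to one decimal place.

48.7°

sin θ_c = n_air / n = 1.000 / 1.332 = 0.7508.
θ_c = arcsin(0.7508) = 48.66°.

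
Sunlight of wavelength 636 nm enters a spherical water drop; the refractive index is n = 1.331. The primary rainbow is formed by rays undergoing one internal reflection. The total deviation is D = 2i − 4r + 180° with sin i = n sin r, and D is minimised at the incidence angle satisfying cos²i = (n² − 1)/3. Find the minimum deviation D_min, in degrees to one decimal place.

cos²i = (1.77156 − 1)/3 = 0.25719; i = arccos(0.50714) = 59.527°.
sin r = sin 59.527°/1.331 = 0.64753; r = 40.356°.
D_min = 2·59.527° − 4·40.356° + 180° = 137.630°.

137.6°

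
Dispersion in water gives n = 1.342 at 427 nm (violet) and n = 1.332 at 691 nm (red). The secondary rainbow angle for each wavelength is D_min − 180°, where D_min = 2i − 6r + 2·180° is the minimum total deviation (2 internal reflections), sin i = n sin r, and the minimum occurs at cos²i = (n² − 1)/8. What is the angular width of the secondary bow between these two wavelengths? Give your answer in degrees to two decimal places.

At 427 nm (n = 1.342): cos²i = 0.10012 → i = 71.554°, r = 44.981°, D_min = 233.222°, rainbow angle = 53.222°.
At 691 nm (n = 1.332): cos²i = 0.09678 → i = 71.875°, r = 45.520°, D_min = 230.628°, rainbow angle = 50.628°.
Angular width = |53.222° − 50.628°| = 2.594°.

2.59°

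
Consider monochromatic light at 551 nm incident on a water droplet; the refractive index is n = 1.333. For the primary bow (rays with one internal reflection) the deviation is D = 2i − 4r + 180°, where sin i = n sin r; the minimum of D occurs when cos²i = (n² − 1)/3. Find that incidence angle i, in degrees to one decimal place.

cos²i = (1.333² − 1)/3 = (1.77689 − 1)/3 = 0.25896.
cos i = 0.50888, so i = 59.410°.

59.4°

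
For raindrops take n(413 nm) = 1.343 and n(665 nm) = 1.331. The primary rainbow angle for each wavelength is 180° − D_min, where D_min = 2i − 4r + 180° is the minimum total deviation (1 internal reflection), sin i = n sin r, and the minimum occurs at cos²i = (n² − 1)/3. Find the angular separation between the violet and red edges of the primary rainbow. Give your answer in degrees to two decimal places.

At 413 nm (n = 1.343): cos²i = 0.26788 → i = 58.830°, r = 39.577°, D_min = 139.354°, rainbow angle = 40.646°.
At 665 nm (n = 1.331): cos²i = 0.25719 → i = 59.527°, r = 40.356°, D_min = 137.630°, rainbow angle = 42.370°.
Angular width = |40.646° − 42.370°| = 1.724°.

1.72°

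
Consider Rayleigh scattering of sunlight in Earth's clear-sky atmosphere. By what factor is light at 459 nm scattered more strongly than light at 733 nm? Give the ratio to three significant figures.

Rayleigh scattering ∝ λ⁻⁴, so the ratio of coefficients is the inverse fourth power of the wavelength ratio.
σ(459)/σ(733) = (733/459)⁴ = (1.5969)⁴ = 6.504.

6.50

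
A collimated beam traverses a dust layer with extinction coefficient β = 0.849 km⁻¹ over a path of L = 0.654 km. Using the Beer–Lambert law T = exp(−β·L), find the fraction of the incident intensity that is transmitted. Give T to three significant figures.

τ = β·L = 0.849 × 0.654 = 0.5552.
T = exp(−0.5552) = 0.5739.

0.574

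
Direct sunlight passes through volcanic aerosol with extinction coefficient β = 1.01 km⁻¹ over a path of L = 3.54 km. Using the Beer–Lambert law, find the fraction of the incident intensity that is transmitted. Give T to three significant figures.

τ = β·L = 1.01 × 3.54 = 3.5754.
T = exp(−3.5754) = 0.0280.

0.0280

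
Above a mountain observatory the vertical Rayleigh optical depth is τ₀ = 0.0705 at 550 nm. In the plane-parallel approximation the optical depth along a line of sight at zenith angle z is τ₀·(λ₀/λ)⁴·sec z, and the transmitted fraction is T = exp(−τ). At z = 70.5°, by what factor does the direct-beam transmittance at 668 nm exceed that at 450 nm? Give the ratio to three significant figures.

Airmass: sec 70.5° = 2.9957.
τ(668 nm) = 0.0705 × (550/668)⁴ × 2.9957 = 0.0705 × 0.4596 × 2.9957 = 0.0971.
τ(450 nm) = 0.0705 × (550/450)⁴ × 2.9957 = 0.0705 × 2.2315 × 2.9957 = 0.4713.
T(668)/T(450) = exp(τ_B − τ_A) = exp(0.3742) = 1.4539.

1.45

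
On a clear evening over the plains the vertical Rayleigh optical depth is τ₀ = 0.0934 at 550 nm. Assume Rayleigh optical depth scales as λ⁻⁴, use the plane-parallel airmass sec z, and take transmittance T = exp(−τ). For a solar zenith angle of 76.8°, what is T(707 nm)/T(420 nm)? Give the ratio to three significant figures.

Airmass: sec 76.8° = 4.3792.
τ(707 nm) = 0.0934 × (550/707)⁴ × 4.3792 = 0.0934 × 0.3662 × 4.3792 = 0.1498.
τ(420 nm) = 0.0934 × (550/420)⁴ × 4.3792 = 0.0934 × 2.9407 × 4.3792 = 1.2028.
T(707)/T(420) = exp(τ_B − τ_A) = exp(1.0530) = 2.8663.

2.87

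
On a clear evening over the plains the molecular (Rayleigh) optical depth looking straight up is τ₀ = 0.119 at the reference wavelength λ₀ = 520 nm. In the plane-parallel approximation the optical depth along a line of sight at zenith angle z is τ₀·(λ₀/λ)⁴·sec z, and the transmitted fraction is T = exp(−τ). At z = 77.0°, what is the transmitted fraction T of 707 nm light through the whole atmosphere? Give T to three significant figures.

0.857

sec 77.0° = 4.4454.
τ = 0.119 × (520/707)⁴ × 4.4454 = 0.119 × 0.2926 × 4.4454 = 0.1548.
T = exp(−0.1548) = 0.8566.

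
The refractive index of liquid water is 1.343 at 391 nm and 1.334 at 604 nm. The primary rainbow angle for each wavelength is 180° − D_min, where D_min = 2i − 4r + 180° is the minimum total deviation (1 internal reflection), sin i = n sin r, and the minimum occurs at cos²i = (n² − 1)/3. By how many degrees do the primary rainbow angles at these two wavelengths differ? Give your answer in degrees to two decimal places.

At 391 nm (n = 1.343): cos²i = 0.26788 → i = 58.830°, r = 39.577°, D_min = 139.354°, rainbow angle = 40.646°.
At 604 nm (n = 1.334): cos²i = 0.25985 → i = 59.352°, r = 40.159°, D_min = 138.067°, rainbow angle = 41.933°.
Angular width = |40.646° − 41.933°| = 1.287°.

1.29°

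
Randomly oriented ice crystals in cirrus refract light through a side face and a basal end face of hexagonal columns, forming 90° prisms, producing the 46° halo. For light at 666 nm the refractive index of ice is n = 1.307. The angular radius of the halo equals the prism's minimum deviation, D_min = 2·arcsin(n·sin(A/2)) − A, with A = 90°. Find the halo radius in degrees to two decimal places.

45.09°

n·sin(A/2) = 1.307 × sin 45° = 1.307 × 0.7071 = 0.9242.
D_min = 2·arcsin(0.9242) − 90° = 2 × 67.546° − 90° = 45.093°.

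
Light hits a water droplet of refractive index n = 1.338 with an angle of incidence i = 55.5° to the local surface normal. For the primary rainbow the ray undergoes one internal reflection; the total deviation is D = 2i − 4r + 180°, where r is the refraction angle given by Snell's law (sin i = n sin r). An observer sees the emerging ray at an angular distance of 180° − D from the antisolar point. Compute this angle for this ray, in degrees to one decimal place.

sin r = sin 55.5° / 1.338 = 0.8241/1.338 = 0.6159; r = 38.02°.
D = 2·55.5° − 4·38.02° + 180° = 111.00° − 152.08° + 180° = 138.92°.
Angle from antisolar point = 180° − D = 41.08°.

41.1°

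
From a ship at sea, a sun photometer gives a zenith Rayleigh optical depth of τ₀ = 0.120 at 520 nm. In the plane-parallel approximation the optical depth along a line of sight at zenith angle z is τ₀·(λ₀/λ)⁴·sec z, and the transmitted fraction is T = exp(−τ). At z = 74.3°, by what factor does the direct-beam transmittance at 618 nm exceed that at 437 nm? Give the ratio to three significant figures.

1.95

Airmass: sec 74.3° = 3.6955.
τ(618 nm) = 0.120 × (520/618)⁴ × 3.6955 = 0.120 × 0.5013 × 3.6955 = 0.2223.
τ(437 nm) = 0.120 × (520/437)⁴ × 3.6955 = 0.120 × 2.0049 × 3.6955 = 0.8891.
T(618)/T(437) = exp(τ_B − τ_A) = exp(0.6668) = 1.9480.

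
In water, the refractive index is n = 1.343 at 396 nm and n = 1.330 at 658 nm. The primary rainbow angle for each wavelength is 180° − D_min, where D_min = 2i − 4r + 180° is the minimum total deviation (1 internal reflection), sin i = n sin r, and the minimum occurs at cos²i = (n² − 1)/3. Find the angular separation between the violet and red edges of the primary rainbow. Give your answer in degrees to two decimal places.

At 396 nm (n = 1.343): cos²i = 0.26788 → i = 58.830°, r = 39.577°, D_min = 139.354°, rainbow angle = 40.646°.
At 658 nm (n = 1.330): cos²i = 0.25630 → i = 59.585°, r = 40.422°, D_min = 137.484°, rainbow angle = 42.516°.
Angular width = |40.646° − 42.516°| = 1.871°.

1.87°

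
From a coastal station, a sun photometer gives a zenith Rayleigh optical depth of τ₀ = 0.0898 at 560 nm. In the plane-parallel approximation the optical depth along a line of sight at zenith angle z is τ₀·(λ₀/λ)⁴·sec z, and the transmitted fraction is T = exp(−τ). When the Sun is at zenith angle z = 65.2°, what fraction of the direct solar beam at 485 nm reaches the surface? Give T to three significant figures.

sec 65.2° = 2.3841.
τ = 0.0898 × (560/485)⁴ × 2.3841 = 0.0898 × 1.7774 × 2.3841 = 0.3805.
T = exp(−0.3805) = 0.6835.

0.684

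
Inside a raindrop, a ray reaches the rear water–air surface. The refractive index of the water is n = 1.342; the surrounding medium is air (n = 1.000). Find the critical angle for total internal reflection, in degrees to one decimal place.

sin θ_c = n_air / n = 1.000 / 1.342 = 0.7452.
θ_c = arcsin(0.7452) = 48.17°.

48.2°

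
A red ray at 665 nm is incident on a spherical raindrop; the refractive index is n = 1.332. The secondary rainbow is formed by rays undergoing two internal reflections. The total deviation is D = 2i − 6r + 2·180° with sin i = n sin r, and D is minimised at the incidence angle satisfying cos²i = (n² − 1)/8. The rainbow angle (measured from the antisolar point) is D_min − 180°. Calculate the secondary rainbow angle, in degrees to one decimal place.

50.6°

cos²i = (1.77422 − 1)/8 = 0.09678; i = arccos(0.31109) = 71.875°.
sin r = sin 71.875°/1.332 = 0.71350; r = 45.520°.
D_min = 2·71.875° − 6·45.520° + 360° = 230.628°.
Rainbow angle = D_min − 180° = 50.628°.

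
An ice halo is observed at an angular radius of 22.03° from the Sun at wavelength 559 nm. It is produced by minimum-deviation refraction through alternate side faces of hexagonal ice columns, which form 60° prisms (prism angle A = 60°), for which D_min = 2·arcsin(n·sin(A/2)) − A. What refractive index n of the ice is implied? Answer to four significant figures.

1.313

Rearranging: n = sin((D_min + A)/2) / sin(A/2).
(D_min + A)/2 = (22.03° + 60°)/2 = 41.015°.
n = sin 41.015° / sin 30° = 0.6563 / 0.5000 = 1.3125.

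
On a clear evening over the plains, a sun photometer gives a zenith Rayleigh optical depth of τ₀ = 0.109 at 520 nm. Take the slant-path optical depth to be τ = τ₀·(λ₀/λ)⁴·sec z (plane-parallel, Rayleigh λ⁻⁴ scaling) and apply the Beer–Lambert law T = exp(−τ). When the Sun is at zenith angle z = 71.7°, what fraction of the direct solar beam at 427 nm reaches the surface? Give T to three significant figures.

0.466

sec 71.7° = 3.1848.
τ = 0.109 × (520/427)⁴ × 3.1848 = 0.109 × 2.1994 × 3.1848 = 0.7635.
T = exp(−0.7635) = 0.4660.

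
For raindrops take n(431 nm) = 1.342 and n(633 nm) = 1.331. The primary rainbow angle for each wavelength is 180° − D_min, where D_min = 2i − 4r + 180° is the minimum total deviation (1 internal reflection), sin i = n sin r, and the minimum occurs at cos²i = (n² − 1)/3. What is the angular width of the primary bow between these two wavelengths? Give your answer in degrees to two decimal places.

At 431 nm (n = 1.342): cos²i = 0.26699 → i = 58.888°, r = 39.641°, D_min = 139.213°, rainbow angle = 40.787°.
At 633 nm (n = 1.331): cos²i = 0.25719 → i = 59.527°, r = 40.356°, D_min = 137.630°, rainbow angle = 42.370°.
Angular width = |40.787° − 42.370°| = 1.583°.

1.58°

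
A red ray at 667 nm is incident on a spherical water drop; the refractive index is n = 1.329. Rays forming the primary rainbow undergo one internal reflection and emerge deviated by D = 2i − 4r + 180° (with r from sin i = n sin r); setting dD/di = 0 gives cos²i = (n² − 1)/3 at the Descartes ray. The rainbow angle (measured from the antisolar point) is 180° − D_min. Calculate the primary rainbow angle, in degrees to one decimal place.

cos²i = (1.76624 − 1)/3 = 0.25541; i = arccos(0.50538) = 59.643°.
sin r = sin 59.643°/1.329 = 0.64928; r = 40.487°.
D_min = 2·59.643° − 4·40.487° + 180° = 137.337°.
Rainbow angle = 180° − D_min = 42.663°.

42.7°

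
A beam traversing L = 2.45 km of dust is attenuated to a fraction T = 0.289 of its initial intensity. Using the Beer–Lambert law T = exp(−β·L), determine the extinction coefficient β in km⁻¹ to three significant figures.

Beer–Lambert: T = exp(−βL) ⇒ β = −ln(T)/L = −ln(0.289)/2.45 = 1.2413/2.45 = 0.5067 km⁻¹.

0.507 km⁻¹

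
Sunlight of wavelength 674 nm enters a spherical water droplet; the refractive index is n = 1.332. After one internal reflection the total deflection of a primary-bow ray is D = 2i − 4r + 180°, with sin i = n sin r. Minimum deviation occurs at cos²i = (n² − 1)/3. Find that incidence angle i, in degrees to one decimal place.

cos²i = (1.332² − 1)/3 = (1.77422 − 1)/3 = 0.25807.
cos i = 0.50801, so i = 59.469°.

59.5°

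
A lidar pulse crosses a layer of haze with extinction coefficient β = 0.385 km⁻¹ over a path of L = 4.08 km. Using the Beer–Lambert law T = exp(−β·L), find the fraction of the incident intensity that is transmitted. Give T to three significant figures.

τ = β·L = 0.385 × 4.08 = 1.5708.
T = exp(−1.5708) = 0.2079.

0.208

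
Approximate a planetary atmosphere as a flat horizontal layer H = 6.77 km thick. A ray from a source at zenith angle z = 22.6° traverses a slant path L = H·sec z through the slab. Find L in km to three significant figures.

sec z = 1/cos 22.6° = 1.0832.
L = 6.77 × 1.0832 = 7.333 km.

7.33 km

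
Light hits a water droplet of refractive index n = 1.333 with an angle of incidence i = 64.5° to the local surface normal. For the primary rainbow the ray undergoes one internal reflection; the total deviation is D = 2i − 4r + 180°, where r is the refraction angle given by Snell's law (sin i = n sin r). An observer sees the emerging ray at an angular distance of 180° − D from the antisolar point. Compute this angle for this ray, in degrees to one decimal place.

41.5°

sin r = sin 64.5° / 1.333 = 0.9026/1.333 = 0.6771; r = 42.62°.
D = 2·64.5° − 4·42.62° + 180° = 129.00° − 170.47° + 180° = 138.53°.
Angle from antisolar point = 180° − D = 41.47°.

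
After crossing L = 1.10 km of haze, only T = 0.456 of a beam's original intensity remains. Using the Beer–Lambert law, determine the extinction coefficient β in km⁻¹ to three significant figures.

Beer–Lambert: T = exp(−βL) ⇒ β = −ln(T)/L = −ln(0.456)/1.10 = 0.7853/1.10 = 0.7139 km⁻¹.

0.714 km⁻¹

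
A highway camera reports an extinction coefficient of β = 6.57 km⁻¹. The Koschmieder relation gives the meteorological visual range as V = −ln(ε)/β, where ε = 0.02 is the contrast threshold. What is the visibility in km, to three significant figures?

V = −ln(0.02) / 6.57 = 3.912 / 6.57 = 0.5954 km.

0.595 km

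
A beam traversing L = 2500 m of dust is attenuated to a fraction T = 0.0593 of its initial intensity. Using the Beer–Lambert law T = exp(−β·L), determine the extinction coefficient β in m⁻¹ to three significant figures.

Beer–Lambert: T = exp(−βL) ⇒ β = −ln(T)/L = −ln(0.0593)/2500 = 2.8251/2500 = 0.00113 m⁻¹.

0.00113 m⁻¹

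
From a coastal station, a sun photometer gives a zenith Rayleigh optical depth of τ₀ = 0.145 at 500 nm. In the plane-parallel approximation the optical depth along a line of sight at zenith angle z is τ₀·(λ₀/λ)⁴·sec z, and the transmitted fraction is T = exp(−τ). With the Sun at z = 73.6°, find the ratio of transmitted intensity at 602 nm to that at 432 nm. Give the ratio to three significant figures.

Airmass: sec 73.6° = 3.5418.
τ(602 nm) = 0.145 × (500/602)⁴ × 3.5418 = 0.145 × 0.4759 × 3.5418 = 0.2444.
τ(432 nm) = 0.145 × (500/432)⁴ × 3.5418 = 0.145 × 1.7945 × 3.5418 = 0.9216.
T(602)/T(432) = exp(τ_B − τ_A) = exp(0.6772) = 1.9684.

1.97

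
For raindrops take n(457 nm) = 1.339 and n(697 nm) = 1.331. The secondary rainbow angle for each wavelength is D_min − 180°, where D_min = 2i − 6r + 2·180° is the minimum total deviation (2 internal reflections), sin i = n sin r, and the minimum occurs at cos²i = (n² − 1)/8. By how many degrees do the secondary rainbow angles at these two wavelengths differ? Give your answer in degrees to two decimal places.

2.09°

At 457 nm (n = 1.339): cos²i = 0.09912 → i = 71.650°, r = 45.141°, D_min = 232.451°, rainbow angle = 52.451°.
At 697 nm (n = 1.331): cos²i = 0.09645 → i = 71.907°, r = 45.575°, D_min = 230.365°, rainbow angle = 50.365°.
Angular width = |52.451° − 50.365°| = 2.086°.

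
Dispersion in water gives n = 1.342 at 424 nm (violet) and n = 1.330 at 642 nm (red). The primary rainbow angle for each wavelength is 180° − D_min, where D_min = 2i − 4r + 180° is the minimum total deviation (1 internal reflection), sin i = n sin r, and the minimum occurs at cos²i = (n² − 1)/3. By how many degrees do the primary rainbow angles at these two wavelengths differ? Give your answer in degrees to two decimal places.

At 424 nm (n = 1.342): cos²i = 0.26699 → i = 58.888°, r = 39.641°, D_min = 139.213°, rainbow angle = 40.787°.
At 642 nm (n = 1.330): cos²i = 0.25630 → i = 59.585°, r = 40.422°, D_min = 137.484°, rainbow angle = 42.516°.
Angular width = |40.787° − 42.516°| = 1.729°.

1.73°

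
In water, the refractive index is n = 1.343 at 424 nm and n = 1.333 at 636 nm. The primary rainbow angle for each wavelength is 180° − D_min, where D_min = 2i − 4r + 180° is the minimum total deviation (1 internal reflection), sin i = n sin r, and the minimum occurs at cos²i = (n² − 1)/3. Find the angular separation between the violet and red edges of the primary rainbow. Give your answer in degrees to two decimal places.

At 424 nm (n = 1.343): cos²i = 0.26788 → i = 58.830°, r = 39.577°, D_min = 139.354°, rainbow angle = 40.646°.
At 636 nm (n = 1.333): cos²i = 0.25896 → i = 59.410°, r = 40.225°, D_min = 137.922°, rainbow angle = 42.078°.
Angular width = |40.646° − 42.078°| = 1.432°.

1.43°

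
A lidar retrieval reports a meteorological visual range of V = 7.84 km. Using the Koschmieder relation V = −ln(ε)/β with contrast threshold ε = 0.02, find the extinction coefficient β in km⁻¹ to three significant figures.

β = −ln(0.02) / V = 3.912 / 7.84 = 0.4990 km⁻¹.

0.499 km⁻¹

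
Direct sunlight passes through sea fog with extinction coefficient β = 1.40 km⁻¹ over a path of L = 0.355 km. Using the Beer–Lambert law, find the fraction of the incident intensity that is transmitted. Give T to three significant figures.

0.608

τ = β·L = 1.40 × 0.355 = 0.4970.
T = exp(−0.4970) = 0.6084.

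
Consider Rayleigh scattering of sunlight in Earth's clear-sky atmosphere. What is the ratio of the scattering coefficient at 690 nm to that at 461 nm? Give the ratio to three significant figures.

Rayleigh scattering ∝ λ⁻⁴, so the ratio of coefficients is the inverse fourth power of the wavelength ratio.
σ(690)/σ(461) = (461/690)⁴ = (0.6681)⁴ = 0.1993.

0.199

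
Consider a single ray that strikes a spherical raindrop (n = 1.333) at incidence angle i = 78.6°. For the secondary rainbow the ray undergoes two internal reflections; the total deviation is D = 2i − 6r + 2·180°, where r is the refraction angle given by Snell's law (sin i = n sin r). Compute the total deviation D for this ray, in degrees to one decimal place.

sin r = sin 78.6° / 1.333 = 0.9803/1.333 = 0.7354; r = 47.34°.
D = 2·78.6° − 6·47.34° + 2·180° = 157.20° − 284.04° + 360° = 233.16°.

233.2°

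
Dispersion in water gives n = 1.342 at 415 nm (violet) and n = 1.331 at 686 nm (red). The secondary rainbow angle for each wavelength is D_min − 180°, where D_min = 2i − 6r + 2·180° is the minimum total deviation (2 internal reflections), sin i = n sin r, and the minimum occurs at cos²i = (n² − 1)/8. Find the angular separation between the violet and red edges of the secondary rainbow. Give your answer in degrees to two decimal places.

2.86°

At 415 nm (n = 1.342): cos²i = 0.10012 → i = 71.554°, r = 44.981°, D_min = 233.222°, rainbow angle = 53.222°.
At 686 nm (n = 1.331): cos²i = 0.09645 → i = 71.907°, r = 45.575°, D_min = 230.365°, rainbow angle = 50.365°.
Angular width = |53.222° − 50.365°| = 2.857°.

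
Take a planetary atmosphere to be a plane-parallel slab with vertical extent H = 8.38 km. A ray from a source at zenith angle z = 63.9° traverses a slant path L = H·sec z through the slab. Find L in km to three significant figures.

sec z = 1/cos 63.9° = 2.2730.
L = 8.38 × 2.2730 = 19.048 km.

19.0 km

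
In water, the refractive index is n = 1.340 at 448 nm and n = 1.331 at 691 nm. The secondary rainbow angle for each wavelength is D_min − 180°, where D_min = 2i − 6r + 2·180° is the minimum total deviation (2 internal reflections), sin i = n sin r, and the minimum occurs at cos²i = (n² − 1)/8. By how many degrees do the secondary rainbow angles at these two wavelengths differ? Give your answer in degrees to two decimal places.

At 448 nm (n = 1.340): cos²i = 0.09945 → i = 71.618°, r = 45.088°, D_min = 232.709°, rainbow angle = 52.709°.
At 691 nm (n = 1.331): cos²i = 0.09645 → i = 71.907°, r = 45.575°, D_min = 230.365°, rainbow angle = 50.365°.
Angular width = |52.709° − 50.365°| = 2.344°.

2.34°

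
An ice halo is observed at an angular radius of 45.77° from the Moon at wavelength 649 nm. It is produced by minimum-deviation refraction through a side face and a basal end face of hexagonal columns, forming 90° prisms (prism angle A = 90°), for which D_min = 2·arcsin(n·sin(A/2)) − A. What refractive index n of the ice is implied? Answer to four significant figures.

1.310

Rearranging: n = sin((D_min + A)/2) / sin(A/2).
(D_min + A)/2 = (45.77° + 90°)/2 = 67.885°.
n = sin 67.885° / sin 45° = 0.9264 / 0.7071 = 1.3102.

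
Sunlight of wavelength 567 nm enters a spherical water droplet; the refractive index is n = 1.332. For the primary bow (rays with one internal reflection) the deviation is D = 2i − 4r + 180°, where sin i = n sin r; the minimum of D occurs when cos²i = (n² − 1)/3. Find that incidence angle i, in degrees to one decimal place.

cos²i = (1.332² − 1)/3 = (1.77422 − 1)/3 = 0.25807.
cos i = 0.50801, so i = 59.469°.

59.5°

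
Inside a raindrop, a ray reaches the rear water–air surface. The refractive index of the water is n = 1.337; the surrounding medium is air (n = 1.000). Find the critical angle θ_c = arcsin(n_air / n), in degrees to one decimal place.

sin θ_c = n_air / n = 1.000 / 1.337 = 0.7479.
θ_c = arcsin(0.7479) = 48.41°.

48.4°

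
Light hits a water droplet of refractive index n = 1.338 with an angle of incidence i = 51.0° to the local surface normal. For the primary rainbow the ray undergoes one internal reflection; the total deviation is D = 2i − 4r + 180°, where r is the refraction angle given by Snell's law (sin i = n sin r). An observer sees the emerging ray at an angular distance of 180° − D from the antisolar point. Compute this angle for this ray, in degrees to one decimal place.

40.0°

sin r = sin 51.0° / 1.338 = 0.7771/1.338 = 0.5808; r = 35.51°.
D = 2·51.0° − 4·35.51° + 180° = 102.00° − 142.03° + 180° = 139.97°.
Angle from antisolar point = 180° − D = 40.03°.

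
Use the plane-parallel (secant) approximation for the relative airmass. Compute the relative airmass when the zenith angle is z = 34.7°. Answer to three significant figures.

1.22

X = sec z = 1/cos 34.7° = 1/0.8221 = 1.2163.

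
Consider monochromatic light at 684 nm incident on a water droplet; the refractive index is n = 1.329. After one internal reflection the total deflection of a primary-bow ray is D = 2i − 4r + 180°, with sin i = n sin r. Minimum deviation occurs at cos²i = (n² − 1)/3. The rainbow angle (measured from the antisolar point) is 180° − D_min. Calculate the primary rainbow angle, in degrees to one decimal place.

cos²i = (1.76624 − 1)/3 = 0.25541; i = arccos(0.50538) = 59.643°.
sin r = sin 59.643°/1.329 = 0.64928; r = 40.487°.
D_min = 2·59.643° − 4·40.487° + 180° = 137.337°.
Rainbow angle = 180° − D_min = 42.663°.

42.7°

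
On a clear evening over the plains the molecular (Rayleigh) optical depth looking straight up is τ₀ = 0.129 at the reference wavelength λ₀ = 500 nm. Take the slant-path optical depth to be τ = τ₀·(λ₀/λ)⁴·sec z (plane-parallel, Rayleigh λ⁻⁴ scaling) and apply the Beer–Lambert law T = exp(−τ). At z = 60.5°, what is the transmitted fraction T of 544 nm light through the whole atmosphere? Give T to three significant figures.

sec 60.5° = 2.0308.
τ = 0.129 × (500/544)⁴ × 2.0308 = 0.129 × 0.7136 × 2.0308 = 0.1870.
T = exp(−0.1870) = 0.8295.

0.829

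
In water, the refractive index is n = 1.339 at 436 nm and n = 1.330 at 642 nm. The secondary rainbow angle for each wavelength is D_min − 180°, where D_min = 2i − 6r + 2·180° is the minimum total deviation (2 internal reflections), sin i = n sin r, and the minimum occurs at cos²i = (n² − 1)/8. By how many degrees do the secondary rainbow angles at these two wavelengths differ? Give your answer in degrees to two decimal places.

2.35°

At 436 nm (n = 1.339): cos²i = 0.09912 → i = 71.650°, r = 45.141°, D_min = 232.451°, rainbow angle = 52.451°.
At 642 nm (n = 1.330): cos²i = 0.09611 → i = 71.940°, r = 45.630°, D_min = 230.101°, rainbow angle = 50.101°.
Angular width = |52.451° − 50.101°| = 2.350°.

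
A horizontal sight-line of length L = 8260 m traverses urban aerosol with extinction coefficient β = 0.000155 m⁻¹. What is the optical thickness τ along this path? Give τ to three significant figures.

1.28

τ = β·L = 0.000155 × 8260 = 1.2803.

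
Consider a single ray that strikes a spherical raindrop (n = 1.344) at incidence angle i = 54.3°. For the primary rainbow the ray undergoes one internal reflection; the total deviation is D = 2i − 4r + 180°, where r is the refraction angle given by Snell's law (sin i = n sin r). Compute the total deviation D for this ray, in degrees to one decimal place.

139.9°

sin r = sin 54.3° / 1.344 = 0.8121/1.344 = 0.6042; r = 37.17°.
D = 2·54.3° − 4·37.17° + 180° = 108.60° − 148.69° + 180° = 139.91°.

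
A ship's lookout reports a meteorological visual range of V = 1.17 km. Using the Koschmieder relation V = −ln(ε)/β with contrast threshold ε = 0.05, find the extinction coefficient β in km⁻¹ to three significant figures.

β = −ln(0.05) / V = 2.996 / 1.17 = 2.5605 km⁻¹.

2.56 km⁻¹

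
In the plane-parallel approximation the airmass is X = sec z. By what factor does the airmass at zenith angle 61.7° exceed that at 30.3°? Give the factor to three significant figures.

1.82

X(61.7°)/X(30.3°) = sec 61.7° / sec 30.3° = cos 30.3° / cos 61.7° = 0.8634/0.4741 = 1.8212.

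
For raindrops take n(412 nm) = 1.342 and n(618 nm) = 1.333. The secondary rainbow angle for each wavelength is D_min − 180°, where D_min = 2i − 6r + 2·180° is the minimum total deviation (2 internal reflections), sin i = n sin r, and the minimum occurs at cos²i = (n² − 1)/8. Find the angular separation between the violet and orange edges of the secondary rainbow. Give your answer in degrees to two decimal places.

2.33°

At 412 nm (n = 1.342): cos²i = 0.10012 → i = 71.554°, r = 44.981°, D_min = 233.222°, rainbow angle = 53.222°.
At 618 nm (n = 1.333): cos²i = 0.09711 → i = 71.843°, r = 45.466°, D_min = 230.891°, rainbow angle = 50.891°.
Angular width = |53.222° − 50.891°| = 2.331°.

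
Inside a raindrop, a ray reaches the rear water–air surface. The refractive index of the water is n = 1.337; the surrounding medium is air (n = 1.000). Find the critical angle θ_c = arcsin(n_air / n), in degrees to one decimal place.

sin θ_c = n_air / n = 1.000 / 1.337 = 0.7479.
θ_c = arcsin(0.7479) = 48.41°.

48.4°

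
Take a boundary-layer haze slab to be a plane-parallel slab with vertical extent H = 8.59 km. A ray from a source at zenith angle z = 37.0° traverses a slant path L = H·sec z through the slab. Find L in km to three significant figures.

sec z = 1/cos 37.0° = 1.2521.
L = 8.59 × 1.2521 = 10.756 km.

10.8 km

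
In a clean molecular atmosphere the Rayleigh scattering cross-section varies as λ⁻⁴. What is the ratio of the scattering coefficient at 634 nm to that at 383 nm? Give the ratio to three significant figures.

Rayleigh scattering ∝ λ⁻⁴, so the ratio of coefficients is the inverse fourth power of the wavelength ratio.
σ(634)/σ(383) = (383/634)⁴ = (0.6041)⁴ = 0.1332.

0.133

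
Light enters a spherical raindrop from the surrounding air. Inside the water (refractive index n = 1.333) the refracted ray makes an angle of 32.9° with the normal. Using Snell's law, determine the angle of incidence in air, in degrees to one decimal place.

46.4°

Snell: sin θ_i = n · sin θ_r = 1.333 × sin 32.9° = 1.333 × 0.5432 = 0.7241.
θ_i = arcsin(0.7241) = 46.39°.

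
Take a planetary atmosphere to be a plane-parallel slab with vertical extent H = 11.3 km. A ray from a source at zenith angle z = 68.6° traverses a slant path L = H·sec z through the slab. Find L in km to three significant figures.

31.0 km

sec z = 1/cos 68.6° = 2.7407.
L = 11.3 × 2.7407 = 30.969 km.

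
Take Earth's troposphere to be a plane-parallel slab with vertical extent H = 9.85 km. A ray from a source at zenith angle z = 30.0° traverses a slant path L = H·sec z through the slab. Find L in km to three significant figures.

sec z = 1/cos 30.0° = 1.1547.
L = 9.85 × 1.1547 = 11.374 km.

11.4 km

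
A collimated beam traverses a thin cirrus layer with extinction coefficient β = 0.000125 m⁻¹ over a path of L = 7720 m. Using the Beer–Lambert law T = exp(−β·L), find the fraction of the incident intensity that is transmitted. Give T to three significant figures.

0.381

τ = β·L = 0.000125 × 7720 = 0.9650.
T = exp(−0.9650) = 0.3810.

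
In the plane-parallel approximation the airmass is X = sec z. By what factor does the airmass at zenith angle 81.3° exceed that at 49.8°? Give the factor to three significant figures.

4.27

X(81.3°)/X(49.8°) = sec 81.3° / sec 49.8° = cos 49.8° / cos 81.3° = 0.6455/0.1513 = 4.2672.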